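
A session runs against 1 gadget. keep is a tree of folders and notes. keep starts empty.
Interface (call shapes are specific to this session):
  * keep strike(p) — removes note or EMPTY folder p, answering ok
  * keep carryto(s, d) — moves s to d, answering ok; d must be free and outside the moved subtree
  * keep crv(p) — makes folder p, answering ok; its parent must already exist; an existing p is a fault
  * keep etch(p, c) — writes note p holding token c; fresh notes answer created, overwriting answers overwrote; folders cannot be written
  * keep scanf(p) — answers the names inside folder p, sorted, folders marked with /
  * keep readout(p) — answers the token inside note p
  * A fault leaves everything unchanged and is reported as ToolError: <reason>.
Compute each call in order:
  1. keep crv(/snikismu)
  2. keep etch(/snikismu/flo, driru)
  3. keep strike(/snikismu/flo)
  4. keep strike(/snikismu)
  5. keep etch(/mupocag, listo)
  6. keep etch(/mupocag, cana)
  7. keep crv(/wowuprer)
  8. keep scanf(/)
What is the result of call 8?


Answer: [mupocag, wowuprer/]

Derivation:
% 1. keep crv(p='/snikismu') -> ok
% 2. keep etch(p='/snikismu/flo', c='driru') -> created
% 3. keep strike(p='/snikismu/flo') -> ok
% 4. keep strike(p='/snikismu') -> ok
% 5. keep etch(p='/mupocag', c='listo') -> created
% 6. keep etch(p='/mupocag', c='cana') -> overwrote
% 7. keep crv(p='/wowuprer') -> ok
% 8. keep scanf(p='/') -> [mupocag, wowuprer/]


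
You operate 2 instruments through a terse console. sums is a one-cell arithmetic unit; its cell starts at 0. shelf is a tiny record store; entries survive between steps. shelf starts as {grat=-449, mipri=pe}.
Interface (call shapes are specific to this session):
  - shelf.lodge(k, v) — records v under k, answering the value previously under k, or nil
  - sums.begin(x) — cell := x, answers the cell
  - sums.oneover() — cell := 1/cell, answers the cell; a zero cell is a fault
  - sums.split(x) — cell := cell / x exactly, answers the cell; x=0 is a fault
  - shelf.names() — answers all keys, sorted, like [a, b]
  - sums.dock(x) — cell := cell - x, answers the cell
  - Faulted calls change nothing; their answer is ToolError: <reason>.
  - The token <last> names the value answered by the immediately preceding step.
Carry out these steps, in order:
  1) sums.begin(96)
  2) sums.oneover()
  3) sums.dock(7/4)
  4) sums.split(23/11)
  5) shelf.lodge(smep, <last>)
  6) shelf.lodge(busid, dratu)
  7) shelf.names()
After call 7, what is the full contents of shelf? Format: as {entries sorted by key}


Answer: {busid=dratu, grat=-449, mipri=pe, smep=-1837/2208}

Derivation:
;; sums.begin(96) => 96
;; sums.oneover() => 1/96
;; sums.dock(7/4) => -167/96
;; sums.split(23/11) => -1837/2208
;; shelf.lodge(smep, <last>) => nil
;; shelf.lodge(busid, dratu) => nil
;; shelf.names() => [busid, grat, mipri, smep]


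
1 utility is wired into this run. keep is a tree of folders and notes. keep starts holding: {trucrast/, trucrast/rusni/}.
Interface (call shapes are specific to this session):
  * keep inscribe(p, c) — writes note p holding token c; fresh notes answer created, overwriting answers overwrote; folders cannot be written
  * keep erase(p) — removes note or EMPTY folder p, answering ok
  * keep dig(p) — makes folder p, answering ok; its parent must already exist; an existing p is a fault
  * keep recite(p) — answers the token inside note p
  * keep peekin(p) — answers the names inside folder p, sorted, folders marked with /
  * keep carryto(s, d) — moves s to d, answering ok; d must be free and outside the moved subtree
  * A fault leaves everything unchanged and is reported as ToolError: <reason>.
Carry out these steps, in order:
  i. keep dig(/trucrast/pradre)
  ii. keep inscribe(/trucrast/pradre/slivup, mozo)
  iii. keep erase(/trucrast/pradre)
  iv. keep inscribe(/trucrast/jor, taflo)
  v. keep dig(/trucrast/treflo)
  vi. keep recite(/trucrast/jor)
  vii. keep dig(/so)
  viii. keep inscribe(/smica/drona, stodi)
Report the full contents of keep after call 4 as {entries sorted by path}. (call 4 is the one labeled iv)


Do: keep dig[p: /trucrast/pradre]
See: ok
Do: keep inscribe[p: /trucrast/pradre/slivup; c: mozo]
See: created
Do: keep erase[p: /trucrast/pradre]
See: ToolError: not empty
Do: keep inscribe[p: /trucrast/jor; c: taflo]
See: created
Do: keep dig[p: /trucrast/treflo]
See: ok
Do: keep recite[p: /trucrast/jor]
See: taflo
Do: keep dig[p: /so]
See: ok
Do: keep inscribe[p: /smica/drona; c: stodi]
See: ToolError: no parent

Answer: {trucrast/, trucrast/jor=taflo, trucrast/pradre/, trucrast/pradre/slivup=mozo, trucrast/rusni/}


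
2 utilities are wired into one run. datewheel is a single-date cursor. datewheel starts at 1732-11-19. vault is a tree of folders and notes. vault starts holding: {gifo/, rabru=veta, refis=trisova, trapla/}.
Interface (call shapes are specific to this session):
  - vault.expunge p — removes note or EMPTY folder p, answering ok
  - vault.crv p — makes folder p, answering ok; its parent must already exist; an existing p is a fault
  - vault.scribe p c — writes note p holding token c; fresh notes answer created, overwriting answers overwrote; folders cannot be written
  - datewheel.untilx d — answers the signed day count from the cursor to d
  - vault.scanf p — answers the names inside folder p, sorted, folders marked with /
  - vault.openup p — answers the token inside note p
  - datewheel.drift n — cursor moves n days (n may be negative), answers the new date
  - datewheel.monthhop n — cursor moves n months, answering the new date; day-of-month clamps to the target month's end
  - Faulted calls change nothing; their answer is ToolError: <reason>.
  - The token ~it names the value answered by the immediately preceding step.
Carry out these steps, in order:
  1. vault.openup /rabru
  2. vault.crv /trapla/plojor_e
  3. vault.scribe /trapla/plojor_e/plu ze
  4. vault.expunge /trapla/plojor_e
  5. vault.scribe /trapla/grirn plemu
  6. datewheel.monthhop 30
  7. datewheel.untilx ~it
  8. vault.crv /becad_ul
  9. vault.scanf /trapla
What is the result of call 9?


CALL vault.openup[p=/rabru]
RET  veta
CALL vault.crv[p=/trapla/plojor_e]
RET  ok
CALL vault.scribe[p=/trapla/plojor_e/plu; c=ze]
RET  created
CALL vault.expunge[p=/trapla/plojor_e]
RET  ToolError: not empty
CALL vault.scribe[p=/trapla/grirn; c=plemu]
RET  created
CALL datewheel.monthhop[n=30]
RET  1735-05-19
CALL datewheel.untilx[d=~it]
RET  0
CALL vault.crv[p=/becad_ul]
RET  ok
CALL vault.scanf[p=/trapla]
RET  [grirn, plojor_e/]

Answer: [grirn, plojor_e/]


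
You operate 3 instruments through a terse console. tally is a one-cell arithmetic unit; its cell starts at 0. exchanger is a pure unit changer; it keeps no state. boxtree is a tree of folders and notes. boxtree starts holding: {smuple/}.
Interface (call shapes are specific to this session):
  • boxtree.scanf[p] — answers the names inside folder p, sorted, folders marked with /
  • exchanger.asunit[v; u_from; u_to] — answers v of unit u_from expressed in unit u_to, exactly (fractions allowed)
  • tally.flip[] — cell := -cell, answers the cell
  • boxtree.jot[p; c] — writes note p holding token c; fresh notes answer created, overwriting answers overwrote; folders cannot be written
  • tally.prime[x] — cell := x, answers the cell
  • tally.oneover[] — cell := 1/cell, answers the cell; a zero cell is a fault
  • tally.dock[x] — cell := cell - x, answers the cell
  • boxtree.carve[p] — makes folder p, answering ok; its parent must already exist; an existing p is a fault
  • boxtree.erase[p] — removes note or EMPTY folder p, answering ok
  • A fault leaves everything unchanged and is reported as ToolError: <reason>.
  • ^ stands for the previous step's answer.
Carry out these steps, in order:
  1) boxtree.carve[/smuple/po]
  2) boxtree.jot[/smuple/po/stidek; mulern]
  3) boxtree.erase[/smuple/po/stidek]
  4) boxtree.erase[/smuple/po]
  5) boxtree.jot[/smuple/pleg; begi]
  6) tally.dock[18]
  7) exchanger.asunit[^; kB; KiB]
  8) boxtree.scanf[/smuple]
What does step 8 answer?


·→ carve(p→/smuple/po)
·← ok
·→ jot(p→/smuple/po/stidek, c→mulern)
·← created
·→ erase(p→/smuple/po/stidek)
·← ok
·→ erase(p→/smuple/po)
·← ok
·→ jot(p→/smuple/pleg, c→begi)
·← created
·→ dock(x→18)
·← -18
·→ asunit(v→^, u_from→kB, u_to→KiB)
·← -1125/64
·→ scanf(p→/smuple)
·← [pleg]

Answer: [pleg]


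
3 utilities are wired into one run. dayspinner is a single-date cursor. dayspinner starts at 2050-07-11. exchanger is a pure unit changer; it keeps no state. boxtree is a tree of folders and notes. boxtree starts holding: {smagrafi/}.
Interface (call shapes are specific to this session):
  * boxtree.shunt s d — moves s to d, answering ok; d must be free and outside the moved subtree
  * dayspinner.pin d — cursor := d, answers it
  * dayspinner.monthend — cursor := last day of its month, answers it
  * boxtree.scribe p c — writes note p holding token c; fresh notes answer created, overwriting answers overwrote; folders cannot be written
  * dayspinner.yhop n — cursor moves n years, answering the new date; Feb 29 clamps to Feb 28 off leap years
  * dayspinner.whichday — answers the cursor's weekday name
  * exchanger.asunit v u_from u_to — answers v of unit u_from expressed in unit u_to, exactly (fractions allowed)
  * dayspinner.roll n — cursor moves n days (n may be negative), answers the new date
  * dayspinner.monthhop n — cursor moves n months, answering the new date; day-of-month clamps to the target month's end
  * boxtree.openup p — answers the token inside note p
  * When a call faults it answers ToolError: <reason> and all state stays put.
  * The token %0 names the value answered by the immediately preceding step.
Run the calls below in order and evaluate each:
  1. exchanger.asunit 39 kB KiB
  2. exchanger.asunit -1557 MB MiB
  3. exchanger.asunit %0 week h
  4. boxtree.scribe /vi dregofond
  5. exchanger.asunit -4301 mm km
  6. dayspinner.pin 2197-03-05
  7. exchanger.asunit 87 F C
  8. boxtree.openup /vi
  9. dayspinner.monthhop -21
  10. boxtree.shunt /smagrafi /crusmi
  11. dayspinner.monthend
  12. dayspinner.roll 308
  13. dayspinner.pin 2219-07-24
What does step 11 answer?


-> exchanger.asunit(v→39, u_from→kB, u_to→KiB)
<- 4875/128
-> exchanger.asunit(v→-1557, u_from→MB, u_to→MiB)
<- -24328125/16384
-> exchanger.asunit(v→%0, u_from→week, u_to→h)
<- -510890625/2048
-> boxtree.scribe(p→/vi, c→dregofond)
<- created
-> exchanger.asunit(v→-4301, u_from→mm, u_to→km)
<- -4301/1000000
-> dayspinner.pin(d→2197-03-05)
<- 2197-03-05
-> exchanger.asunit(v→87, u_from→F, u_to→C)
<- 275/9
-> boxtree.openup(p→/vi)
<- dregofond
-> dayspinner.monthhop(n→-21)
<- 2195-06-05
-> boxtree.shunt(s→/smagrafi, d→/crusmi)
<- ok
-> dayspinner.monthend()
<- 2195-06-30
-> dayspinner.roll(n→308)
<- 2196-05-03
-> dayspinner.pin(d→2219-07-24)
<- 2219-07-24

Answer: 2195-06-30


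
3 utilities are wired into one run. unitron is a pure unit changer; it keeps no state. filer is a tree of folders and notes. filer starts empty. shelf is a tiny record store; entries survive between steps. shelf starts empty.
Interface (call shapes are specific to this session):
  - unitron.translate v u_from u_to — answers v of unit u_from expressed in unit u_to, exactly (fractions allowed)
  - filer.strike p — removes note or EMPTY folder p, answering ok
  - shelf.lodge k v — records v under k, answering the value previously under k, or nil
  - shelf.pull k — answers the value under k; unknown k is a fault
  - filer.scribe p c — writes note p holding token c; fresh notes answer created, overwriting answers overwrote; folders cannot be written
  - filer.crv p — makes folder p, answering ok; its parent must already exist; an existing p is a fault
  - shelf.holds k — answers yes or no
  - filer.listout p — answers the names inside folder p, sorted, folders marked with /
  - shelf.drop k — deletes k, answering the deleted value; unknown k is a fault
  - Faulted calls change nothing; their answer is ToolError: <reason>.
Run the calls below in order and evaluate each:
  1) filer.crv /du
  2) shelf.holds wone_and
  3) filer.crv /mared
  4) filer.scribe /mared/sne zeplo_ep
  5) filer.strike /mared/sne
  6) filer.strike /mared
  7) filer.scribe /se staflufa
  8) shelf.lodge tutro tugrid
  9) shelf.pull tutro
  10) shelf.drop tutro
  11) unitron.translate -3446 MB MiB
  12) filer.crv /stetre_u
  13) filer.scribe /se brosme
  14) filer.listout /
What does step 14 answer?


Do: crv[p=/du]
See: ok
Do: holds[k=wone_and]
See: no
Do: crv[p=/mared]
See: ok
Do: scribe[p=/mared/sne; c=zeplo_ep]
See: created
Do: strike[p=/mared/sne]
See: ok
Do: strike[p=/mared]
See: ok
Do: scribe[p=/se; c=staflufa]
See: created
Do: lodge[k=tutro; v=tugrid]
See: nil
Do: pull[k=tutro]
See: tugrid
Do: drop[k=tutro]
See: tugrid
Do: translate[v=-3446; u_from=MB; u_to=MiB]
See: -26921875/8192
Do: crv[p=/stetre_u]
See: ok
Do: scribe[p=/se; c=brosme]
See: overwrote
Do: listout[p=/]
See: [du/, se, stetre_u/]

Answer: [du/, se, stetre_u/]


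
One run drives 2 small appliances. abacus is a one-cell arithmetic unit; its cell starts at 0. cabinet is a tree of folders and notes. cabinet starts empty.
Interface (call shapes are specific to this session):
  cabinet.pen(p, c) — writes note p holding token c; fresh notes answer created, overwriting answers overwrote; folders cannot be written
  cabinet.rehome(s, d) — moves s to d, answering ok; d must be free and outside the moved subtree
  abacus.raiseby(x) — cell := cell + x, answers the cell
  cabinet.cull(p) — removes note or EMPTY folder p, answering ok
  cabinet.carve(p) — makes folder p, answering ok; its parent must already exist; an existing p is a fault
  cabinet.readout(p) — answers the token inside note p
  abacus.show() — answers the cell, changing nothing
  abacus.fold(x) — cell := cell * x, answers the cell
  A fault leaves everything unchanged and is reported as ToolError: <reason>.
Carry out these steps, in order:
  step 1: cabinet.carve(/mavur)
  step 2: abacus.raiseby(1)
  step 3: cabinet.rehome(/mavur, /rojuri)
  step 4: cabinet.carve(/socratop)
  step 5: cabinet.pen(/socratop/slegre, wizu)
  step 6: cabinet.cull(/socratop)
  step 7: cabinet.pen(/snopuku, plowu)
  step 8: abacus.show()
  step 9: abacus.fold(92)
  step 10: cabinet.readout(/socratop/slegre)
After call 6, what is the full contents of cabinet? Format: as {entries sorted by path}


# 1. carve(p→/mavur) : ok
# 2. raiseby(x→1) : 1
# 3. rehome(s→/mavur, d→/rojuri) : ok
# 4. carve(p→/socratop) : ok
# 5. pen(p→/socratop/slegre, c→wizu) : created
# 6. cull(p→/socratop) : ToolError: not empty
# 7. pen(p→/snopuku, c→plowu) : created
# 8. show() : 1
# 9. fold(x→92) : 92
# 10. readout(p→/socratop/slegre) : wizu

Answer: {rojuri/, socratop/, socratop/slegre=wizu}


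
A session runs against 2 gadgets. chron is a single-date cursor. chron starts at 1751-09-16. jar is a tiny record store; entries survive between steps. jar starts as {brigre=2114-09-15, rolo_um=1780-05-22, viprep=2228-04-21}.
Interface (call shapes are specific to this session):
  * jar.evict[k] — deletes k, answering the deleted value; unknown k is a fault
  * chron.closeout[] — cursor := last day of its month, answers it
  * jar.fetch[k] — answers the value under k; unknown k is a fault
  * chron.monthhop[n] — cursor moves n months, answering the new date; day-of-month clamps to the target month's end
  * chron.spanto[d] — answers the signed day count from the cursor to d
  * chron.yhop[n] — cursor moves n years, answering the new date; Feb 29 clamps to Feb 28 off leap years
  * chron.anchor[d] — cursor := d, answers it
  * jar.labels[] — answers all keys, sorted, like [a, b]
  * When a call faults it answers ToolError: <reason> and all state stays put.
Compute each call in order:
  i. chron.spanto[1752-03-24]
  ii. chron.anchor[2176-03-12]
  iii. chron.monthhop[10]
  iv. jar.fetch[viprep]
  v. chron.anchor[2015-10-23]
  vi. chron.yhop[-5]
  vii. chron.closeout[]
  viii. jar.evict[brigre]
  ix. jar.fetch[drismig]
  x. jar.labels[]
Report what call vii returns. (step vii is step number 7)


Answer: 2010-10-31

Derivation:
~$ spanto 1752-03-24
[out] 190
~$ anchor 2176-03-12
[out] 2176-03-12
~$ monthhop 10
[out] 2177-01-12
~$ fetch viprep
[out] 2228-04-21
~$ anchor 2015-10-23
[out] 2015-10-23
~$ yhop -5
[out] 2010-10-23
~$ closeout
[out] 2010-10-31
~$ evict brigre
[out] 2114-09-15
~$ fetch drismig
[out] ToolError: no such key drismig
~$ labels
[out] [rolo_um, viprep]


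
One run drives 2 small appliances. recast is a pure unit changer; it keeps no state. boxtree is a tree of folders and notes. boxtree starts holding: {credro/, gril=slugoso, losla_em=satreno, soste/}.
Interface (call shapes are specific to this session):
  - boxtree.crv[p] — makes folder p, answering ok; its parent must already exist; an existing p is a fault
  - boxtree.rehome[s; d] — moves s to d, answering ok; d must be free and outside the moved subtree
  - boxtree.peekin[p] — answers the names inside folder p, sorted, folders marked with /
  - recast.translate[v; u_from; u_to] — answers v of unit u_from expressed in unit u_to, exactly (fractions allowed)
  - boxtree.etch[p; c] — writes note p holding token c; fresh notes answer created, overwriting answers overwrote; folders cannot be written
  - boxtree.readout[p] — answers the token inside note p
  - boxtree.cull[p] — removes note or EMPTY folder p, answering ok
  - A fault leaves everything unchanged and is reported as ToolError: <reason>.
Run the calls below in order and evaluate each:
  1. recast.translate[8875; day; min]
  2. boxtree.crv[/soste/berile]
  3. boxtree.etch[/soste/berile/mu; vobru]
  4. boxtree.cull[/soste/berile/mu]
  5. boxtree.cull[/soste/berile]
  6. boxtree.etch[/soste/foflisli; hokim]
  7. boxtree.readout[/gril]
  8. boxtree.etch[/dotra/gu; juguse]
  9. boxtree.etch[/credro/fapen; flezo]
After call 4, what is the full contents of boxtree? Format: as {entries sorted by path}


Invoking translate on v=8875, u_from=day, u_to=min, which returns 12780000.
Then crv on p=/soste/berile, and get ok.
Then etch on p=/soste/berile/mu, c=vobru, and get created.
Now I run cull on p=/soste/berile/mu, and observe ok.
Now I run cull on p=/soste/berile, — result: ok.
I invoke etch on p=/soste/foflisli, c=hokim, — result: created.
I use readout on p=/gril, and see slugoso.
Now I run etch on p=/dotra/gu, c=juguse, yielding ToolError: no parent.
Next I call etch on p=/credro/fapen, c=flezo, — result: created.

Answer: {credro/, gril=slugoso, losla_em=satreno, soste/, soste/berile/}


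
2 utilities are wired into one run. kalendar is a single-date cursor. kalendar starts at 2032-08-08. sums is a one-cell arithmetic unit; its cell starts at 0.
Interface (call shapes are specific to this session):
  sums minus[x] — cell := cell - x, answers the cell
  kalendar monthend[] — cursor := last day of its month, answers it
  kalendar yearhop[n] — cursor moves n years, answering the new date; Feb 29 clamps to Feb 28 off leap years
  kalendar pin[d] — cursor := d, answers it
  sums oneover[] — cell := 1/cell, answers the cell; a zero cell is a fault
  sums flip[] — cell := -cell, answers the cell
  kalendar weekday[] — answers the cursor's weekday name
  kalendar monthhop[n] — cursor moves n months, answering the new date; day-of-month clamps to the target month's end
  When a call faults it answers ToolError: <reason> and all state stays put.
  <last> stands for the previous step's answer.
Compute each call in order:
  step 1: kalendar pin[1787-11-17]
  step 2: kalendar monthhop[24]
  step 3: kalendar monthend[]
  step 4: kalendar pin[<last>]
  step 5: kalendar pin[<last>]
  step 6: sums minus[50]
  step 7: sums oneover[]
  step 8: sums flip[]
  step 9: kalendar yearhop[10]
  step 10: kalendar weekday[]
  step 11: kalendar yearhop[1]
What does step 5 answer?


Answer: 1789-11-30

Derivation:
·→ kalendar pin(1787-11-17)
·← 1787-11-17
·→ kalendar monthhop(24)
·← 1789-11-17
·→ kalendar monthend()
·← 1789-11-30
·→ kalendar pin(<last>)
·← 1789-11-30
·→ kalendar pin(<last>)
·← 1789-11-30
·→ sums minus(50)
·← -50
·→ sums oneover()
·← -1/50
·→ sums flip()
·← 1/50
·→ kalendar yearhop(10)
·← 1799-11-30
·→ kalendar weekday()
·← Saturday
·→ kalendar yearhop(1)
·← 1800-11-30


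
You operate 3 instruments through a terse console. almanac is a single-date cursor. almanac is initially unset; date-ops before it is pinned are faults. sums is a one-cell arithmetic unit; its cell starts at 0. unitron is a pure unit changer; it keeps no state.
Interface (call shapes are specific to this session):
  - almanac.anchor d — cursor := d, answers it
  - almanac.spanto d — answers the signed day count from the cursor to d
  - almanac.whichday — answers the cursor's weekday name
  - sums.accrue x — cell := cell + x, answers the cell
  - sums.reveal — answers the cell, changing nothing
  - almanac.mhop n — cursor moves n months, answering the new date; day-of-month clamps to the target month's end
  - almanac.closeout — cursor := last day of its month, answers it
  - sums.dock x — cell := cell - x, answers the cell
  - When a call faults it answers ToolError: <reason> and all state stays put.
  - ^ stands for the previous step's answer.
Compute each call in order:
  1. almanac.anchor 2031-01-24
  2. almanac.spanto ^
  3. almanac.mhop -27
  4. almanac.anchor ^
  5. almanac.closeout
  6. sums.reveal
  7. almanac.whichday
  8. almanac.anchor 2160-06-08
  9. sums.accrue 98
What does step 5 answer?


! 1. almanac.anchor(d→2031-01-24) -> 2031-01-24
! 2. almanac.spanto(d→^) -> 0
! 3. almanac.mhop(n→-27) -> 2028-10-24
! 4. almanac.anchor(d→^) -> 2028-10-24
! 5. almanac.closeout() -> 2028-10-31
! 6. sums.reveal() -> 0
! 7. almanac.whichday() -> Tuesday
! 8. almanac.anchor(d→2160-06-08) -> 2160-06-08
! 9. sums.accrue(x→98) -> 98

Answer: 2028-10-31


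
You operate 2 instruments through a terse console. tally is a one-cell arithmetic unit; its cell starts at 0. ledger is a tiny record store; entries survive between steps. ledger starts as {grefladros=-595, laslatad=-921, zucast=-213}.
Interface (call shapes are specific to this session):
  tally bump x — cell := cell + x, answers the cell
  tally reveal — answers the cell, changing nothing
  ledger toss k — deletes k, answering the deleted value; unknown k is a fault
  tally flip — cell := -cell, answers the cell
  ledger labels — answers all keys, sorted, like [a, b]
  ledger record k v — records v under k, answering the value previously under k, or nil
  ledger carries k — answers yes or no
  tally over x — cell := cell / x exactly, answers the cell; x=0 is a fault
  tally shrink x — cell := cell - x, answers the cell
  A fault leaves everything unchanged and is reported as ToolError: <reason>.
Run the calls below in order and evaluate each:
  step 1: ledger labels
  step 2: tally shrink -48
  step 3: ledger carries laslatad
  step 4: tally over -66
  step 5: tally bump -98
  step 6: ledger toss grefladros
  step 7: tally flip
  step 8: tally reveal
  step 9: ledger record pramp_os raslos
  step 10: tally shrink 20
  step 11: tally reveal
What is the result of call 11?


Answer: 866/11

Derivation:
CALL ledger labels[]
RET  [grefladros, laslatad, zucast]
CALL tally shrink[-48]
RET  48
CALL ledger carries[laslatad]
RET  yes
CALL tally over[-66]
RET  -8/11
CALL tally bump[-98]
RET  -1086/11
CALL ledger toss[grefladros]
RET  -595
CALL tally flip[]
RET  1086/11
CALL tally reveal[]
RET  1086/11
CALL ledger record[pramp_os; raslos]
RET  nil
CALL tally shrink[20]
RET  866/11
CALL tally reveal[]
RET  866/11


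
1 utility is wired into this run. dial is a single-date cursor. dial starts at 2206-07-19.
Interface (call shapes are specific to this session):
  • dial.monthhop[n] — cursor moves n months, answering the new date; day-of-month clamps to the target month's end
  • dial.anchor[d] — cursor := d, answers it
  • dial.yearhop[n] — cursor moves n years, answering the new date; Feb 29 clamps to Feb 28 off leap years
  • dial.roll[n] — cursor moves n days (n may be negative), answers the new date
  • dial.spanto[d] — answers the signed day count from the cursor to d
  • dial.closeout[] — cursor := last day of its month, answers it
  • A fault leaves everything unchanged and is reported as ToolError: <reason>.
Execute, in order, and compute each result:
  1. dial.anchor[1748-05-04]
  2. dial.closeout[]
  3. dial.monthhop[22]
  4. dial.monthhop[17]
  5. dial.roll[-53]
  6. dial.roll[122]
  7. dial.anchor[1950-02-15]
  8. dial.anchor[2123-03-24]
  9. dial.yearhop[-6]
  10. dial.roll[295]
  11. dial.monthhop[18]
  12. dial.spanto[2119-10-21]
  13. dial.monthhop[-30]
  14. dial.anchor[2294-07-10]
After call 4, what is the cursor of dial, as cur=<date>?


~$ anchor d=1748-05-04
  1748-05-04
~$ closeout
  1748-05-31
~$ monthhop n=22
  1750-03-31
~$ monthhop n=17
  1751-08-31
~$ roll n=-53
  1751-07-09
~$ roll n=122
  1751-11-08
~$ anchor d=1950-02-15
  1950-02-15
~$ anchor d=2123-03-24
  2123-03-24
~$ yearhop n=-6
  2117-03-24
~$ roll n=295
  2118-01-13
~$ monthhop n=18
  2119-07-13
~$ spanto d=2119-10-21
  100
~$ monthhop n=-30
  2117-01-13
~$ anchor d=2294-07-10
  2294-07-10

Answer: cur=1751-08-31


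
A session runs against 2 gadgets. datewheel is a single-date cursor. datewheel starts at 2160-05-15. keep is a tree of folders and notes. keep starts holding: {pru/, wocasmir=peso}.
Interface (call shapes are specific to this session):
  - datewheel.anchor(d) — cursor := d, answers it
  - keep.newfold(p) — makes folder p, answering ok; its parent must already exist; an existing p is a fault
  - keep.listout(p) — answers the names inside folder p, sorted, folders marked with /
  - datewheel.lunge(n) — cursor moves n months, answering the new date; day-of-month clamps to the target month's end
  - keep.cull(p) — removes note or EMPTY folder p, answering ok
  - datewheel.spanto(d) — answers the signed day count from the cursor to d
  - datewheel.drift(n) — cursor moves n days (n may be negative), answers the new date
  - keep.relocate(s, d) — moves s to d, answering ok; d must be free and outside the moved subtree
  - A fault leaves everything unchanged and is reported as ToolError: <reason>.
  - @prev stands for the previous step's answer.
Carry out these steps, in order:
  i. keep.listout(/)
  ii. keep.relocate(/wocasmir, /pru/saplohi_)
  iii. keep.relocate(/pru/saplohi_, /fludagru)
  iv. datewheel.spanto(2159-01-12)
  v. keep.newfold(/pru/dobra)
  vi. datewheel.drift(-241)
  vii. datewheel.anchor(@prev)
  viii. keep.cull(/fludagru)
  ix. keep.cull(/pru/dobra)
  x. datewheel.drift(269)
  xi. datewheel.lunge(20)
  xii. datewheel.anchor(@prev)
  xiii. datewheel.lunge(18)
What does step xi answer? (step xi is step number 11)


·→ keep.listout(p='/')
·← [pru/, wocasmir]
·→ keep.relocate(s='/wocasmir', d='/pru/saplohi_')
·← ok
·→ keep.relocate(s='/pru/saplohi_', d='/fludagru')
·← ok
·→ datewheel.spanto(d='2159-01-12')
·← -489
·→ keep.newfold(p='/pru/dobra')
·← ok
·→ datewheel.drift(n='-241')
·← 2159-09-17
·→ datewheel.anchor(d='@prev')
·← 2159-09-17
·→ keep.cull(p='/fludagru')
·← ok
·→ keep.cull(p='/pru/dobra')
·← ok
·→ datewheel.drift(n='269')
·← 2160-06-12
·→ datewheel.lunge(n='20')
·← 2162-02-12
·→ datewheel.anchor(d='@prev')
·← 2162-02-12
·→ datewheel.lunge(n='18')
·← 2163-08-12

Answer: 2162-02-12


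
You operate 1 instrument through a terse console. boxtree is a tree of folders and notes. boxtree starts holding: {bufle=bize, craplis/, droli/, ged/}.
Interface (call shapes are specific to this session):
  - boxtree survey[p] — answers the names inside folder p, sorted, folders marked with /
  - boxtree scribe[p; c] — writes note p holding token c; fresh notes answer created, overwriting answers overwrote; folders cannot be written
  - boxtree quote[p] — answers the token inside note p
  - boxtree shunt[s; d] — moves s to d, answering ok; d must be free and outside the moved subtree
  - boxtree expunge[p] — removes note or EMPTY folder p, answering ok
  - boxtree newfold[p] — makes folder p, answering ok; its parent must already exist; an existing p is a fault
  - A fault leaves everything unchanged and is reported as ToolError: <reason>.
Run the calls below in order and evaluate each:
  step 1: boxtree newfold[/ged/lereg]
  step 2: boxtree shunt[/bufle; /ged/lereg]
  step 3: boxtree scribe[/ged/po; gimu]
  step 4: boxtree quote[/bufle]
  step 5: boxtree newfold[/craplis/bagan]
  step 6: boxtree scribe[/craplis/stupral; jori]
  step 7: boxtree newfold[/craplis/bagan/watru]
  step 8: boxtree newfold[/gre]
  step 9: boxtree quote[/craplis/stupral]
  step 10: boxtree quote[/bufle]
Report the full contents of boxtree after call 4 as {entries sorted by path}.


Answer: {bufle=bize, craplis/, droli/, ged/, ged/lereg/, ged/po=gimu}

Derivation:
$ boxtree newfold p=/ged/lereg
:: ok
$ boxtree shunt s=/bufle d=/ged/lereg
:: ToolError: exists
$ boxtree scribe p=/ged/po c=gimu
:: created
$ boxtree quote p=/bufle
:: bize
$ boxtree newfold p=/craplis/bagan
:: ok
$ boxtree scribe p=/craplis/stupral c=jori
:: created
$ boxtree newfold p=/craplis/bagan/watru
:: ok
$ boxtree newfold p=/gre
:: ok
$ boxtree quote p=/craplis/stupral
:: jori
$ boxtree quote p=/bufle
:: bize


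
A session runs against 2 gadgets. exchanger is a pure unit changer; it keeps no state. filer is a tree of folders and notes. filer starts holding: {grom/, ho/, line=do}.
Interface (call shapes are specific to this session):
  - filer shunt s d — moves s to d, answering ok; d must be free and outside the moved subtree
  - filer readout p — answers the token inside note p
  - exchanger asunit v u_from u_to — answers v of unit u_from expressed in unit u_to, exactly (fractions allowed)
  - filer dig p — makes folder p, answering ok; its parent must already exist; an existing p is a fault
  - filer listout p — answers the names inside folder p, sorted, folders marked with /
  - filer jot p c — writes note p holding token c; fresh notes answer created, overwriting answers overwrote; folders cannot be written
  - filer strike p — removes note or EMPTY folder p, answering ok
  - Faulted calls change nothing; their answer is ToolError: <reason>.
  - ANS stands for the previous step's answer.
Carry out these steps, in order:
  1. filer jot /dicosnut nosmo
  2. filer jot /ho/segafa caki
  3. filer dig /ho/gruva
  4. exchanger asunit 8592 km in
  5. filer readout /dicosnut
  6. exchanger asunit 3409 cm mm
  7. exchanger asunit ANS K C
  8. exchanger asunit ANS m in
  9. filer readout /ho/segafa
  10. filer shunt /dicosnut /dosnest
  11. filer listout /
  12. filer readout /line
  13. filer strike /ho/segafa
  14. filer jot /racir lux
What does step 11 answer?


Answer: [dosnest, grom/, ho/, line]

Derivation:
Do: filer jot[/dicosnut; nosmo]
See: created
Do: filer jot[/ho/segafa; caki]
See: created
Do: filer dig[/ho/gruva]
See: ok
Do: exchanger asunit[8592; km; in]
See: 42960000000/127
Do: filer readout[/dicosnut]
See: nosmo
Do: exchanger asunit[3409; cm; mm]
See: 34090
Do: exchanger asunit[ANS; K; C]
See: 676337/20
Do: exchanger asunit[ANS; m; in]
See: 169084250/127
Do: filer readout[/ho/segafa]
See: caki
Do: filer shunt[/dicosnut; /dosnest]
See: ok
Do: filer listout[/]
See: [dosnest, grom/, ho/, line]
Do: filer readout[/line]
See: do
Do: filer strike[/ho/segafa]
See: ok
Do: filer jot[/racir; lux]
See: created


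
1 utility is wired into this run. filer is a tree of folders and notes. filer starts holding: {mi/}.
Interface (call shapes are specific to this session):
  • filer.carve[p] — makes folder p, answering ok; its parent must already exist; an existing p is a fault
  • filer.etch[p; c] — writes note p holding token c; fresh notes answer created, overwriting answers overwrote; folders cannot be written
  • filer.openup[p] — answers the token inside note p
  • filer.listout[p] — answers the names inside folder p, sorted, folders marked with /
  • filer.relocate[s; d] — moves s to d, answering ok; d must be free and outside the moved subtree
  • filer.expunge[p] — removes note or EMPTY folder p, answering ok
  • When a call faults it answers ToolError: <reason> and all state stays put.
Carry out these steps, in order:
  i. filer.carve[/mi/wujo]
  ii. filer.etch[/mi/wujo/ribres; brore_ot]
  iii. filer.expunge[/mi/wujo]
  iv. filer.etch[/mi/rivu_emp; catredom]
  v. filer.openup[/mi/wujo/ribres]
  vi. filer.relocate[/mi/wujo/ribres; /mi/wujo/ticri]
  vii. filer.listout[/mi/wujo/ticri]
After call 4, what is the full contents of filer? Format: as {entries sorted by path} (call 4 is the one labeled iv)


Act: filer.carve[p=/mi/wujo]
Obs: ok
Act: filer.etch[p=/mi/wujo/ribres; c=brore_ot]
Obs: created
Act: filer.expunge[p=/mi/wujo]
Obs: ToolError: not empty
Act: filer.etch[p=/mi/rivu_emp; c=catredom]
Obs: created
Act: filer.openup[p=/mi/wujo/ribres]
Obs: brore_ot
Act: filer.relocate[s=/mi/wujo/ribres; d=/mi/wujo/ticri]
Obs: ok
Act: filer.listout[p=/mi/wujo/ticri]
Obs: ToolError: not a directory

Answer: {mi/, mi/rivu_emp=catredom, mi/wujo/, mi/wujo/ribres=brore_ot}


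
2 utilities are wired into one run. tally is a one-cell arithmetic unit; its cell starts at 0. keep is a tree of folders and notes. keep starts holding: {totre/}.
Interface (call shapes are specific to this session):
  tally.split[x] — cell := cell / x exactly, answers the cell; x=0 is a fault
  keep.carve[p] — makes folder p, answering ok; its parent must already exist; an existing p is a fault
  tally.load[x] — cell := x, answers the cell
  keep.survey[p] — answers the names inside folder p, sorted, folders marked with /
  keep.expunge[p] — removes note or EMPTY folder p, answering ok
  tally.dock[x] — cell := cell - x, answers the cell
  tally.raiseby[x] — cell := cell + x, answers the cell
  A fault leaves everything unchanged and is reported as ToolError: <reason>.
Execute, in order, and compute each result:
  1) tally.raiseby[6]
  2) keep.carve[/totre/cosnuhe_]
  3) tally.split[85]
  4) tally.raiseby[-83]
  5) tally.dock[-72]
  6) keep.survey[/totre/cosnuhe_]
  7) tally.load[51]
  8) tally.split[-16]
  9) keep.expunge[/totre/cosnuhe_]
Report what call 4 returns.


Answer: -7049/85

Derivation:
>>> raiseby x: 6
[out] 6
>>> carve p: /totre/cosnuhe_
[out] ok
>>> split x: 85
[out] 6/85
>>> raiseby x: -83
[out] -7049/85
>>> dock x: -72
[out] -929/85
>>> survey p: /totre/cosnuhe_
[out] []
>>> load x: 51
[out] 51
>>> split x: -16
[out] -51/16
>>> expunge p: /totre/cosnuhe_
[out] ok


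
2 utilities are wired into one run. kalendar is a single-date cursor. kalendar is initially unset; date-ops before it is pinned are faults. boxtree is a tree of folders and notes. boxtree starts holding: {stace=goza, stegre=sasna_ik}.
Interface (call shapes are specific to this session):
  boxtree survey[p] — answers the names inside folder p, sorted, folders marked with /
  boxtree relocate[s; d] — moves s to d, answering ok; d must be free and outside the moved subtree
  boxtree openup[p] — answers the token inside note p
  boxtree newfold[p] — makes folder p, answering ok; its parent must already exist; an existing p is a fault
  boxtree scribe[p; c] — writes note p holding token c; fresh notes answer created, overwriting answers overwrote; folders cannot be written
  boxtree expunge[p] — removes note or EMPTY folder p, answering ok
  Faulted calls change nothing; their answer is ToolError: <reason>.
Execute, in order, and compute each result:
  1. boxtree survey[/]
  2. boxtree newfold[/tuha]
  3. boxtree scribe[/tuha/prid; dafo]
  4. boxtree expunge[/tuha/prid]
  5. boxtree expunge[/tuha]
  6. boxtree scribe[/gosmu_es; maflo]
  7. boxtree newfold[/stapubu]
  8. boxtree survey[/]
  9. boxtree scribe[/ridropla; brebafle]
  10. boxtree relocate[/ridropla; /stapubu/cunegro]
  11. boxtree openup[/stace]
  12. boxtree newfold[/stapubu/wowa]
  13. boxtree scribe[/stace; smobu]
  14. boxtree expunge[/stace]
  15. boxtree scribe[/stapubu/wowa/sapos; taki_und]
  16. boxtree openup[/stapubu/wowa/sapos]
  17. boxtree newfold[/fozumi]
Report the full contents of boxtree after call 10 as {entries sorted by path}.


Answer: {gosmu_es=maflo, stace=goza, stapubu/, stapubu/cunegro=brebafle, stegre=sasna_ik}

Derivation:
Do: boxtree survey[p: /]
See: [stace, stegre]
Do: boxtree newfold[p: /tuha]
See: ok
Do: boxtree scribe[p: /tuha/prid; c: dafo]
See: created
Do: boxtree expunge[p: /tuha/prid]
See: ok
Do: boxtree expunge[p: /tuha]
See: ok
Do: boxtree scribe[p: /gosmu_es; c: maflo]
See: created
Do: boxtree newfold[p: /stapubu]
See: ok
Do: boxtree survey[p: /]
See: [gosmu_es, stace, stapubu/, stegre]
Do: boxtree scribe[p: /ridropla; c: brebafle]
See: created
Do: boxtree relocate[s: /ridropla; d: /stapubu/cunegro]
See: ok
Do: boxtree openup[p: /stace]
See: goza
Do: boxtree newfold[p: /stapubu/wowa]
See: ok
Do: boxtree scribe[p: /stace; c: smobu]
See: overwrote
Do: boxtree expunge[p: /stace]
See: ok
Do: boxtree scribe[p: /stapubu/wowa/sapos; c: taki_und]
See: created
Do: boxtree openup[p: /stapubu/wowa/sapos]
See: taki_und
Do: boxtree newfold[p: /fozumi]
See: ok


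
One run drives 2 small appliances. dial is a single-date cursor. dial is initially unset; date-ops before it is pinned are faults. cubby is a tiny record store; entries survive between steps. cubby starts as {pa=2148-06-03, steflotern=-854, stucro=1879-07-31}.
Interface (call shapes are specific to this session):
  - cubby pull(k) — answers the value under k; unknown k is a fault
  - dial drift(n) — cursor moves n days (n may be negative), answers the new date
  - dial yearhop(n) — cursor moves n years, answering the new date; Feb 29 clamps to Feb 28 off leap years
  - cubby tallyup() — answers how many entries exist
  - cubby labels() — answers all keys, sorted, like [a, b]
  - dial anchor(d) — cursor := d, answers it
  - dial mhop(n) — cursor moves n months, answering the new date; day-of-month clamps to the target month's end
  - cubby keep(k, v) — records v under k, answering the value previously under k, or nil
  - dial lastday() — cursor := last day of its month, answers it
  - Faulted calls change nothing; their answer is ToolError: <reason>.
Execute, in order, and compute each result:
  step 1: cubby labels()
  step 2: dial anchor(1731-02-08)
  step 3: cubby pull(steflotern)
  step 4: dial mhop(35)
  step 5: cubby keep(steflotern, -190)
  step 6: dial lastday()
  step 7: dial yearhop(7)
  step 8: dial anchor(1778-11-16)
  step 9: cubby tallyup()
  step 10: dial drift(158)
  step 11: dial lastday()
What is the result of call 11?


Answer: 1779-04-30

Derivation:
==> cubby labels()
<== [pa, steflotern, stucro]
==> dial anchor(d=1731-02-08)
<== 1731-02-08
==> cubby pull(k=steflotern)
<== -854
==> dial mhop(n=35)
<== 1734-01-08
==> cubby keep(k=steflotern, v=-190)
<== -854
==> dial lastday()
<== 1734-01-31
==> dial yearhop(n=7)
<== 1741-01-31
==> dial anchor(d=1778-11-16)
<== 1778-11-16
==> cubby tallyup()
<== 3
==> dial drift(n=158)
<== 1779-04-23
==> dial lastday()
<== 1779-04-30


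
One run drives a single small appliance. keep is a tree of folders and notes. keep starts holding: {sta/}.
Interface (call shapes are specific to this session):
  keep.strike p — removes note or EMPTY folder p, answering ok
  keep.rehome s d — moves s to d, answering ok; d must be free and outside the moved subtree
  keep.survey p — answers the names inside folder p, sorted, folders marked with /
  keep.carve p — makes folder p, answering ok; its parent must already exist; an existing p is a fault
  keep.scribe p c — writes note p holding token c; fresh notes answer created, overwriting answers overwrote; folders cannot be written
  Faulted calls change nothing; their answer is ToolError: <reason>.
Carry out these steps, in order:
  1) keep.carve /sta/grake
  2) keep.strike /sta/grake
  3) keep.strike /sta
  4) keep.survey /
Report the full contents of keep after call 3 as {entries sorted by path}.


Then carve passing p='/sta/grake', and get ok.
I run strike passing p='/sta/grake', — result: ok.
Next I call strike passing p='/sta', which returns ok.
Invoking survey passing p='/', → [].

Answer: {}
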